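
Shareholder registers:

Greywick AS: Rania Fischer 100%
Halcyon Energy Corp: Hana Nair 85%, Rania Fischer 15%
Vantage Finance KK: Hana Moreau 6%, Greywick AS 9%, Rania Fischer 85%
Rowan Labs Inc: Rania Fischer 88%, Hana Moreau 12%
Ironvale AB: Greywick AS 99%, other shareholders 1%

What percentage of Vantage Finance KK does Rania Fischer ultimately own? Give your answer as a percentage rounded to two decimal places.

94.00%

Rania reaches Vantage along 2 paths.
Via Greywick: 100% × 9% = 9%.
Direct stake: 85% = 85%.
Total: 9% + 85% = 94%.
Rounded: 94.00%.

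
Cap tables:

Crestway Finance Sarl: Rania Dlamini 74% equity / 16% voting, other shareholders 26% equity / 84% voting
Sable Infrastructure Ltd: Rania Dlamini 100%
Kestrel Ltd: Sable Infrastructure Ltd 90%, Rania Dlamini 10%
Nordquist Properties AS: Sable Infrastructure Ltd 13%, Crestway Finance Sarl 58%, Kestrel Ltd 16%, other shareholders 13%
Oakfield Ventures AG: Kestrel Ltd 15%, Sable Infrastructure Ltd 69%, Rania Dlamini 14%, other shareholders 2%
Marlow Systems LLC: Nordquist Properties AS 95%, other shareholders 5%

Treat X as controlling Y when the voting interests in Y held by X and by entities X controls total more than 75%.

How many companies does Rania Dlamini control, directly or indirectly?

Rania holds 100% of Sable, so Rania controls Sable.
Sable and Rania together hold 90% + 10% = 100% of Kestrel, so Rania controls Kestrel.
Kestrel and Sable and Rania together hold 15% + 69% + 14% = 98% of Oakfield, so Rania controls Oakfield.
No other company's threshold is met.
Rania controls 3 companies.

3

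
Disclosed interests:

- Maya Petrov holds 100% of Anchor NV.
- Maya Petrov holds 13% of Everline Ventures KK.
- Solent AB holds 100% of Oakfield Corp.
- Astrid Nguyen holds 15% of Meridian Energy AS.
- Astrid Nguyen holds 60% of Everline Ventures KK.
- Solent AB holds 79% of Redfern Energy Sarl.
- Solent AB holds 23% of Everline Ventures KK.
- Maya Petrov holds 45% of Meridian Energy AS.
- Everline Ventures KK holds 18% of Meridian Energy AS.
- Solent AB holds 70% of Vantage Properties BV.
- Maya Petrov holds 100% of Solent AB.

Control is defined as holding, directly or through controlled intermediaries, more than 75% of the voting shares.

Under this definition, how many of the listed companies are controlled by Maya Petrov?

Maya holds 100% of Solent, so Maya controls Solent.
Solent holds 100% of Oakfield, so Maya controls Oakfield.
Maya holds 100% of Anchor, so Maya controls Anchor.
Solent holds 79% of Redfern, so Maya controls Redfern.
No other company's threshold is met.
Maya controls 4 companies.

4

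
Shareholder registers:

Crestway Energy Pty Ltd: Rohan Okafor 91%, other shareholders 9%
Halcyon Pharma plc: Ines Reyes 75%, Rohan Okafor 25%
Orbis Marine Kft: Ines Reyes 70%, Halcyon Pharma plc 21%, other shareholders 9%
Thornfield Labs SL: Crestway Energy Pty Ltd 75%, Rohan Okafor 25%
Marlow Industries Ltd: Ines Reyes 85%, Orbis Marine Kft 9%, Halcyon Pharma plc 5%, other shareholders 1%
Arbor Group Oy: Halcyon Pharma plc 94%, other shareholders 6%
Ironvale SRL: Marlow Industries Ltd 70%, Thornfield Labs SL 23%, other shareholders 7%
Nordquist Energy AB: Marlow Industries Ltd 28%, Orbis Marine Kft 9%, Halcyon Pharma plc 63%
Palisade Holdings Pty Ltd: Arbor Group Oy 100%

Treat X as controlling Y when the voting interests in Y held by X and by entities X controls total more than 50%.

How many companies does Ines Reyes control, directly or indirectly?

7

Ines holds 75% of Halcyon, so Ines controls Halcyon.
Ines and Halcyon together hold 70% + 21% = 91% of Orbis, so Ines controls Orbis.
Ines and Orbis and Halcyon together hold 85% + 9% + 5% = 99% of Marlow, so Ines controls Marlow.
Halcyon holds 94% of Arbor, so Ines controls Arbor.
Marlow holds 70% of Ironvale, so Ines controls Ironvale.
Marlow and Orbis and Halcyon together hold 28% + 9% + 63% = 100% of Nordquist, so Ines controls Nordquist.
Arbor holds 100% of Palisade, so Ines controls Palisade.
No other company's threshold is met.
Ines controls 7 companies.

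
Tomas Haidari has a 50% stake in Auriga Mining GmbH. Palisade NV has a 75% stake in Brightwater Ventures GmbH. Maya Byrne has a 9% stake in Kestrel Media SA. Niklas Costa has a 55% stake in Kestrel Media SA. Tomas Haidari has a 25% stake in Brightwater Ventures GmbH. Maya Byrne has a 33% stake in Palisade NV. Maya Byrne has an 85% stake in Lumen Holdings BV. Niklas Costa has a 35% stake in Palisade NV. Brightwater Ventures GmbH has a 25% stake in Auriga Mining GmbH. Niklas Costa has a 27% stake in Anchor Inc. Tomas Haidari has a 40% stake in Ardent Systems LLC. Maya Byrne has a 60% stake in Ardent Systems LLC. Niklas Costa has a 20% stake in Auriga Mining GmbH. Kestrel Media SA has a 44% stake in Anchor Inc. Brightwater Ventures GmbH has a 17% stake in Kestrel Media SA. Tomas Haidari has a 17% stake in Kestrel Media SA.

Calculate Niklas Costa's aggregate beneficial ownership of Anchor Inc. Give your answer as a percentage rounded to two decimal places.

53.16%

Niklas reaches Anchor along 3 paths.
Via Kestrel: 55% × 44% = 24.2%.
Via Palisade → Brightwater → Kestrel: 35% × 75% × 17% × 44% = 1.9635%.
Direct stake: 27% = 27%.
Total: 24.2% + 1.9635% + 27% = 53.1635%.
Rounded: 53.16%.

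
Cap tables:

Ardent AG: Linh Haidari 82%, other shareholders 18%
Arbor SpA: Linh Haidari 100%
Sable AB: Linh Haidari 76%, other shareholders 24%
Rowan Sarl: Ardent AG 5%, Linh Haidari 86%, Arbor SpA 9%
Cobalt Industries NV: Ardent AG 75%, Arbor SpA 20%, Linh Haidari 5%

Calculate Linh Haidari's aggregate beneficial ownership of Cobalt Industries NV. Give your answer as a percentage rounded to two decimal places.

86.50%

Linh reaches Cobalt along 3 paths.
Via Ardent: 82% × 75% = 61.5%.
Via Arbor: 100% × 20% = 20%.
Direct stake: 5% = 5%.
Total: 61.5% + 20% + 5% = 86.5%.
Rounded: 86.50%.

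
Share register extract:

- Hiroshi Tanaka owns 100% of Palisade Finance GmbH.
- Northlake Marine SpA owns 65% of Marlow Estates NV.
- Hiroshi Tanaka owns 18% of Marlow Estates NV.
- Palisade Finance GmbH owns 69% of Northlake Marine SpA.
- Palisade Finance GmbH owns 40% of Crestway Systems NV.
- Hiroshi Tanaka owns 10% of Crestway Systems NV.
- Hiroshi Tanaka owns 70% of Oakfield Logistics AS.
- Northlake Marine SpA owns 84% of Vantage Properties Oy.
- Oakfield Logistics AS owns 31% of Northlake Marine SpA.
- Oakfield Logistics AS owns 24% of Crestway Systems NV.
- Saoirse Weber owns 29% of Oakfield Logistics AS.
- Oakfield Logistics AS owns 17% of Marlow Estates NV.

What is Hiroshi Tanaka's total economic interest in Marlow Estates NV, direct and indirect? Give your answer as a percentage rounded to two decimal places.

88.86%

Hiroshi reaches Marlow along 4 paths.
Direct stake: 18% = 18%.
Via Oakfield: 70% × 17% = 11.9%.
Via Palisade → Northlake: 100% × 69% × 65% = 44.85%.
Via Oakfield → Northlake: 70% × 31% × 65% = 14.105%.
Total: 18% + 11.9% + 44.85% + 14.105% = 88.855%.
Rounded: 88.86%.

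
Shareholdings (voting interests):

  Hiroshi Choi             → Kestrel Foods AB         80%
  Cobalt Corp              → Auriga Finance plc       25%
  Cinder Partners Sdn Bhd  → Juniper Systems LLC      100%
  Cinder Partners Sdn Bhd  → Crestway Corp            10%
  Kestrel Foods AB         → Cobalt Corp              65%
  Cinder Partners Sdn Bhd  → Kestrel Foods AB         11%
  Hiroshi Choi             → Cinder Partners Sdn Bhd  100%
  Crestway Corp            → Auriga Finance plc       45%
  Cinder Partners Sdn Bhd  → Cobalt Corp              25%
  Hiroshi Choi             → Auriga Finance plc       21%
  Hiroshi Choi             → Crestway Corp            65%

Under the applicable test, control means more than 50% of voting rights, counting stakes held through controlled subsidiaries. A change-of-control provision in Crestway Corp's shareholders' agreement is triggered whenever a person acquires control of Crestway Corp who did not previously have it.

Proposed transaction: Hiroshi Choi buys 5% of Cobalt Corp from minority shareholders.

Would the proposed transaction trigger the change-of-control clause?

No

The purchase changes only Hiroshi's holdings, so Hiroshi is the only person who could newly come to control Crestway.
Hiroshi holds 100% of Cinder, so Hiroshi controls Cinder.
Cinder and Hiroshi together hold 10% + 65% = 75% of Crestway, so Hiroshi controls Crestway.
So Hiroshi already controls Crestway before the transaction.
After the purchase, Hiroshi holds 5% of Cobalt directly.
Hiroshi controlled Crestway already, so this is not a new person acquiring control; every other person's position is unchanged or reduced.
No new person acquires control, so the clause is not triggered.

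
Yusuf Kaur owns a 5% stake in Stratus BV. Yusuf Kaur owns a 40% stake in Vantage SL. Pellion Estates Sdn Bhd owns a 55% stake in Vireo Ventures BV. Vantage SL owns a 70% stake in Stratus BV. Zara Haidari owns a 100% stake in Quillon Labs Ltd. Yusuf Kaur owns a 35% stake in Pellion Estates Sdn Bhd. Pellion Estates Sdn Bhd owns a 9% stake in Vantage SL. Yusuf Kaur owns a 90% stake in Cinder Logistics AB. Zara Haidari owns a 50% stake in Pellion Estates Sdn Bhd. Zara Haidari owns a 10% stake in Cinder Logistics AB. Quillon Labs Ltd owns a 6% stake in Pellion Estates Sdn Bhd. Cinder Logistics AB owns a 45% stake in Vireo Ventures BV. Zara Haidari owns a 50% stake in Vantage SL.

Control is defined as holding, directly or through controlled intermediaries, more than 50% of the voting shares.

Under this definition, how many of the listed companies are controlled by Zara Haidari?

5

Zara holds 100% of Quillon, so Zara controls Quillon.
Zara and Quillon together hold 50% + 6% = 56% of Pellion, so Zara controls Pellion.
Pellion and Zara together hold 9% + 50% = 59% of Vantage, so Zara controls Vantage.
Vantage holds 70% of Stratus, so Zara controls Stratus.
Pellion holds 55% of Vireo, so Zara controls Vireo.
No other company's threshold is met.
Zara controls 5 companies.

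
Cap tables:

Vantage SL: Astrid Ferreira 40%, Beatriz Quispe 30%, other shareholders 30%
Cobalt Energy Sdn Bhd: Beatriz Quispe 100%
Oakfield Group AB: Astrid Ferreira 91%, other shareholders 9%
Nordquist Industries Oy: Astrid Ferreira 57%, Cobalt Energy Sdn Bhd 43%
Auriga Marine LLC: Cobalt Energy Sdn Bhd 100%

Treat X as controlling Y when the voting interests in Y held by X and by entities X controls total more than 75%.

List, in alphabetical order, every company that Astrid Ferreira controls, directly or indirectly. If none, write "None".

Oakfield Group AB

Astrid holds 91% of Oakfield, so Astrid controls Oakfield.
No other company's threshold is met.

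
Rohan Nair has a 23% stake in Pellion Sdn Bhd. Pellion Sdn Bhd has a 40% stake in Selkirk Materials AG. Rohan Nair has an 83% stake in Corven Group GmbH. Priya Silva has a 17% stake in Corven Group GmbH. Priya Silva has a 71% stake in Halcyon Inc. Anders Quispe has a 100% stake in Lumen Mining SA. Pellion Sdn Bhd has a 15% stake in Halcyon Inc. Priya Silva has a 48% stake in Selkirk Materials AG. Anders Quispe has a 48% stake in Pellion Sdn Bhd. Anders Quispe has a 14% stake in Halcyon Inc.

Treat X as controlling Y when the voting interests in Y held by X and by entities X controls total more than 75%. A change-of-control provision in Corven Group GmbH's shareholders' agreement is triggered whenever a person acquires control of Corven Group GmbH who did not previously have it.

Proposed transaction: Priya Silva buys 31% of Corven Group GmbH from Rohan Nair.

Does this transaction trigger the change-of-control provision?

The purchase adds only to Priya's holdings (Rohan's stake shrinks), so Priya is the only person who could newly come to control Corven.
Priya's largest direct stake is 71% in Halcyon, which does not meet the threshold, so Priya controls no company.
In Corven, Priya's side holds only 17%, not > 75%.
So before the transaction, Priya does not control Corven.
After the purchase, Priya's direct stake in Corven rises to 17% + 31% = 48%, and Rohan's stake falls to 52%.
After the transaction, Priya's side holds 48% of Corven, not > 75%, so Priya still does not control Corven.
No new person acquires control, so the clause is not triggered.

No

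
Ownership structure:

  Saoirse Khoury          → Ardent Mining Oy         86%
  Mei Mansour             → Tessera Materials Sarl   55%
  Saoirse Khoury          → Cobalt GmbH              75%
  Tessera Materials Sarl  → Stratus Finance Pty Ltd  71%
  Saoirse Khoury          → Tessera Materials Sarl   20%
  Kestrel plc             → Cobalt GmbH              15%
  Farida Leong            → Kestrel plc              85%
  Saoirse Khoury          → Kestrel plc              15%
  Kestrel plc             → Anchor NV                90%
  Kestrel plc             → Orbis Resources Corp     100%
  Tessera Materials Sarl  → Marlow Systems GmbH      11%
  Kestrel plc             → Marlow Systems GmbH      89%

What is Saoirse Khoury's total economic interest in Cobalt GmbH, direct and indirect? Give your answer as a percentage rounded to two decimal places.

Saoirse reaches Cobalt along 2 paths.
Via Kestrel: 15% × 15% = 2.25%.
Direct stake: 75% = 75%.
Total: 2.25% + 75% = 77.25%.

77.25%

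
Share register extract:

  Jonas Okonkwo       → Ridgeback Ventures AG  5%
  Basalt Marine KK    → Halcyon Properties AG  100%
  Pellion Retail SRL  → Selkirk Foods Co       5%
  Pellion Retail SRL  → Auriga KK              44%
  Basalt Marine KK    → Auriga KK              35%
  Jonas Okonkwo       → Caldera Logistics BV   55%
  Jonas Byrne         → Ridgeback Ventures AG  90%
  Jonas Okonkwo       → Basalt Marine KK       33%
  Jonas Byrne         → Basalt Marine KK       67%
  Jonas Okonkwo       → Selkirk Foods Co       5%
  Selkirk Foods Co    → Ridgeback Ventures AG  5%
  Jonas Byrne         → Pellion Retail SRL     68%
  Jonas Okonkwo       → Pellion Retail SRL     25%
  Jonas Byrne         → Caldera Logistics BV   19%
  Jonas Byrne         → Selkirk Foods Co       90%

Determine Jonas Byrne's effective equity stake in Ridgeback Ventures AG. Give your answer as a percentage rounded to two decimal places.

Jonas Byrne reaches Ridgeback along 3 paths.
Direct stake: 90% = 90%.
Via Pellion → Selkirk: 68% × 5% × 5% = 0.17%.
Via Selkirk: 90% × 5% = 4.5%.
Total: 90% + 0.17% + 4.5% = 94.67%.

94.67%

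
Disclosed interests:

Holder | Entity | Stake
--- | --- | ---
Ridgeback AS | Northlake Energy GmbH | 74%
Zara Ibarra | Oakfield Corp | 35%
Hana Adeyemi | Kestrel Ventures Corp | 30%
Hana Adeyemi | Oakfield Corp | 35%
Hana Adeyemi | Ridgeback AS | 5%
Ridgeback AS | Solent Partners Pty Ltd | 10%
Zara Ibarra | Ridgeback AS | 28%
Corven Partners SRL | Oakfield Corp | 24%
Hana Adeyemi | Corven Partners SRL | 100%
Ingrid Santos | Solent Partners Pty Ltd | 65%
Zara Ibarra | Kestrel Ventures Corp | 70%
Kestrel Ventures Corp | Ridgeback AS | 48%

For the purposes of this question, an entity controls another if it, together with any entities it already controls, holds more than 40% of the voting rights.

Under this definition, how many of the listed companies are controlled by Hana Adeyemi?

Hana holds 100% of Corven, so Hana controls Corven.
Hana and Corven together hold 35% + 24% = 59% of Oakfield, so Hana controls Oakfield.
No other company's threshold is met.
Hana controls 2 companies.

2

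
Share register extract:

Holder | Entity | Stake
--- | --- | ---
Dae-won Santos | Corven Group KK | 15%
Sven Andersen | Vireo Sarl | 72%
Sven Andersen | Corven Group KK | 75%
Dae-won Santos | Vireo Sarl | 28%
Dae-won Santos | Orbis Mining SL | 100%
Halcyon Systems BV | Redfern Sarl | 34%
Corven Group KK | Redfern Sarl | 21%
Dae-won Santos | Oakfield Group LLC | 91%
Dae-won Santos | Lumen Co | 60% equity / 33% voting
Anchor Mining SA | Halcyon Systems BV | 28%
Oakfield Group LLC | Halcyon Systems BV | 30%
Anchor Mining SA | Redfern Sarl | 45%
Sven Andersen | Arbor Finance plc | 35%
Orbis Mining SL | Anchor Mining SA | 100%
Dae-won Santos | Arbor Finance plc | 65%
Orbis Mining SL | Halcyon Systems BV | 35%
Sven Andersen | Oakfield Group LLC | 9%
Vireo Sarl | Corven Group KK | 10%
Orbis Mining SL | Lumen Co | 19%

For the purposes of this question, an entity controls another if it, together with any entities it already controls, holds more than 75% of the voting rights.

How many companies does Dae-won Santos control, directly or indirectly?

Dae-won holds 100% of Orbis, so Dae-won controls Orbis.
Orbis holds 100% of Anchor, so Dae-won controls Anchor.
Dae-won holds 91% of Oakfield, so Dae-won controls Oakfield.
Oakfield and Anchor and Orbis together hold 30% + 28% + 35% = 93% of Halcyon, so Dae-won controls Halcyon.
Halcyon and Anchor together hold 34% + 45% = 79% of Redfern, so Dae-won controls Redfern.
No other company's threshold is met.
Dae-won controls 5 companies.

5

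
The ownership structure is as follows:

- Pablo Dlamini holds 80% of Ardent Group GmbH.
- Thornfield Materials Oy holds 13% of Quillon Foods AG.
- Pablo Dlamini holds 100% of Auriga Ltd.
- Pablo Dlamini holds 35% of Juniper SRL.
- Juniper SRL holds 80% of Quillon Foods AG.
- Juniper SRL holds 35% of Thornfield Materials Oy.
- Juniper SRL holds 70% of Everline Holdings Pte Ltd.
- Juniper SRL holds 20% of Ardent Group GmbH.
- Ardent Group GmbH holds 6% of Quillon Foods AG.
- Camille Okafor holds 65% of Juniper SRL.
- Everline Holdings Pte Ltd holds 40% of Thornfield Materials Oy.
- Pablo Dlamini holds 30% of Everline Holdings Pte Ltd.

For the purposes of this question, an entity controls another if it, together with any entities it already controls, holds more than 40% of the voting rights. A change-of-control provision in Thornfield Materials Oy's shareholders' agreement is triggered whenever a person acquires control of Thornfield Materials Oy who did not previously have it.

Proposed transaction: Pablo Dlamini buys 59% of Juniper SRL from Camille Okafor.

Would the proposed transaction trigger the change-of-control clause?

Yes

The purchase adds only to Pablo's holdings (Camille's stake shrinks), so Pablo is the only person who could newly come to control Thornfield.
Pablo holds 80% of Ardent, so Pablo controls Ardent.
Pablo holds 100% of Auriga, so Pablo controls Auriga.
Neither Pablo nor any entity Pablo controls holds any voting interest in Thornfield.
So before the transaction, Pablo does not control Thornfield.
After the purchase, Pablo's direct stake in Juniper rises to 35% + 59% = 94%, and Camille's stake falls to 6%.
Pablo holds 94% of Juniper, so Pablo controls Juniper.
Juniper and Pablo together hold 70% + 30% = 100% of Everline, so Pablo controls Everline.
Everline and Juniper together hold 40% + 35% = 75% of Thornfield, so Pablo controls Thornfield.
Pablo did not control Thornfield before and does after, so the clause is triggered.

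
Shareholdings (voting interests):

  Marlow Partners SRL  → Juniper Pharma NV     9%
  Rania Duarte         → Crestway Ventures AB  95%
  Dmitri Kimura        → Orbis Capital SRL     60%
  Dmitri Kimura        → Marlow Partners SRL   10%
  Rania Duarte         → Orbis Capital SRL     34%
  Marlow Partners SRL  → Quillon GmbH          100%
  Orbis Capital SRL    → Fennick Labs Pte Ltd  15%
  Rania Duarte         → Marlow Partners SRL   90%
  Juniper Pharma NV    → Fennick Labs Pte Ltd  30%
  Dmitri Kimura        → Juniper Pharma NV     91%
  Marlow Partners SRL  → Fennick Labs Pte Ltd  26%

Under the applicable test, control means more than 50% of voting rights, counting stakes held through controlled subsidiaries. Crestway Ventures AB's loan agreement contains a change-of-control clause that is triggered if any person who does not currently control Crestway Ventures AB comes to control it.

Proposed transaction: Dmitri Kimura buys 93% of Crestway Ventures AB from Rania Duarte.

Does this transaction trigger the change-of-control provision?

The purchase adds only to Dmitri's holdings (Rania's stake shrinks), so Dmitri is the only person who could newly come to control Crestway.
Dmitri holds 91% of Juniper, so Dmitri controls Juniper.
Dmitri holds 60% of Orbis, so Dmitri controls Orbis.
Neither Dmitri nor any entity Dmitri controls holds any voting interest in Crestway.
So before the transaction, Dmitri does not control Crestway.
After the purchase, Dmitri holds 93% of Crestway directly, and Rania's stake falls to 2%.
Dmitri holds 93% of Crestway, so Dmitri controls Crestway.
Dmitri did not control Crestway before and does after, so the clause is triggered.

Yes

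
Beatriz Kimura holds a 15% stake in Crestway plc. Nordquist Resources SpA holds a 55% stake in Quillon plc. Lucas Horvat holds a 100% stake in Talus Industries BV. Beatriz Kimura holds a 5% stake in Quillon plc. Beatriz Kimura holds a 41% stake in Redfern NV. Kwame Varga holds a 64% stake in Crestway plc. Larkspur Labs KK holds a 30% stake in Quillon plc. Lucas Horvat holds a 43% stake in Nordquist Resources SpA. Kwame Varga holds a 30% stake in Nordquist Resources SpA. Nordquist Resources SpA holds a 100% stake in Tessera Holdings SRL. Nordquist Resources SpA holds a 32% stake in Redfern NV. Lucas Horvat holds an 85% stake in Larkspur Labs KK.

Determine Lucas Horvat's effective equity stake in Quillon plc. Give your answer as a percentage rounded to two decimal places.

49.15%

Lucas reaches Quillon along 2 paths.
Via Nordquist: 43% × 55% = 23.65%.
Via Larkspur: 85% × 30% = 25.5%.
Total: 23.65% + 25.5% = 49.15%.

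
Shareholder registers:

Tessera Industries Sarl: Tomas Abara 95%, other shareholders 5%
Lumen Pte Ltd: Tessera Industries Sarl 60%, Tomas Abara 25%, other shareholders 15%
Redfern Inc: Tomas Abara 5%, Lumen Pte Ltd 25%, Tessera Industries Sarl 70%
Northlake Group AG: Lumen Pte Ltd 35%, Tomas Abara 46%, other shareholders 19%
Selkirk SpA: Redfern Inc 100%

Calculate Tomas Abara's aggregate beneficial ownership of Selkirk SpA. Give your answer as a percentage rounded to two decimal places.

92.00%

Tomas reaches Selkirk along 4 paths.
Via Redfern: 5% × 100% = 5%.
Via Tessera → Lumen → Redfern: 95% × 60% × 25% × 100% = 14.25%.
Via Lumen → Redfern: 25% × 25% × 100% = 6.25%.
Via Tessera → Redfern: 95% × 70% × 100% = 66.5%.
Total: 5% + 14.25% + 6.25% + 66.5% = 92%.
Rounded: 92.00%.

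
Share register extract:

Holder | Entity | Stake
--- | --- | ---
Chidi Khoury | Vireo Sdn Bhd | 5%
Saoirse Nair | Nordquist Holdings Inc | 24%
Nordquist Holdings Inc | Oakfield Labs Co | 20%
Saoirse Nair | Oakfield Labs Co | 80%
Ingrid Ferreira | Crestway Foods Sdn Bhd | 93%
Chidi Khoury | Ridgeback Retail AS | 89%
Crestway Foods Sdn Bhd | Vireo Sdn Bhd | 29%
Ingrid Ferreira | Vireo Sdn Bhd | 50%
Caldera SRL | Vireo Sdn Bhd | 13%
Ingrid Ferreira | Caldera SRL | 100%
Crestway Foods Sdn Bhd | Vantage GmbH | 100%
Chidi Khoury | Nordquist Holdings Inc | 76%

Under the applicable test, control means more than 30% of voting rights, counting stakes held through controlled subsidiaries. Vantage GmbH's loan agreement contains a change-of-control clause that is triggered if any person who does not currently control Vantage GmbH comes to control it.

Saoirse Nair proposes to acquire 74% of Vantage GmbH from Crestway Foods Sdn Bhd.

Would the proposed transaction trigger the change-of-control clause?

Yes

The purchase adds only to Saoirse's holdings (Crestway's stake shrinks), so Saoirse is the only person who could newly come to control Vantage.
Saoirse holds 80% of Oakfield, so Saoirse controls Oakfield.
Neither Saoirse nor any entity Saoirse controls holds any voting interest in Vantage.
So before the transaction, Saoirse does not control Vantage.
After the purchase, Saoirse holds 74% of Vantage directly, and Crestway's stake falls to 26%.
Saoirse holds 74% of Vantage, so Saoirse controls Vantage.
Saoirse did not control Vantage before and does after, so the clause is triggered.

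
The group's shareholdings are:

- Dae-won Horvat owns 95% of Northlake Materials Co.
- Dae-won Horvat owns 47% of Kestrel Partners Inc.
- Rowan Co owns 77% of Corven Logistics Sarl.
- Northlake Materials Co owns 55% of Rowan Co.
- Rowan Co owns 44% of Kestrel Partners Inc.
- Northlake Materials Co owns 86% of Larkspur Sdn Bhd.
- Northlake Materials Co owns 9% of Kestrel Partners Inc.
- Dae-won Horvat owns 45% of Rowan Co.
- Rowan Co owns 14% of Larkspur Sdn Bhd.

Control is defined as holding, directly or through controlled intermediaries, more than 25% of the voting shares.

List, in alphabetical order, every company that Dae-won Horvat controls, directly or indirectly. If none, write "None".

Corven Logistics Sarl, Kestrel Partners Inc, Larkspur Sdn Bhd, Northlake Materials Co, Rowan Co

Dae-won holds 95% of Northlake, so Dae-won controls Northlake.
Dae-won and Northlake together hold 45% + 55% = 100% of Rowan, so Dae-won controls Rowan.
Rowan and Northlake together hold 14% + 86% = 100% of Larkspur, so Dae-won controls Larkspur.
Dae-won and Northlake and Rowan together hold 47% + 9% + 44% = 100% of Kestrel, so Dae-won controls Kestrel.
Rowan holds 77% of Corven, so Dae-won controls Corven.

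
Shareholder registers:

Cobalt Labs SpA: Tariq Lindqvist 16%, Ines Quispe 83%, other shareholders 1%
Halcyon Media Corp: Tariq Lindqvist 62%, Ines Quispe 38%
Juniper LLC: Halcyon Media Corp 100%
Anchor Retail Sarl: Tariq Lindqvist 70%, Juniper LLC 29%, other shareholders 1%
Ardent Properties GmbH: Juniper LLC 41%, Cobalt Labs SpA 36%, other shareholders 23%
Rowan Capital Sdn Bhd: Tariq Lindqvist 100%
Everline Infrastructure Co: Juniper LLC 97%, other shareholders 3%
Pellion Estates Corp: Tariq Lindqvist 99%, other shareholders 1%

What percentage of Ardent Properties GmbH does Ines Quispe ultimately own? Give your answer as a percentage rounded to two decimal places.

Ines reaches Ardent along 2 paths.
Via Halcyon → Juniper: 38% × 100% × 41% = 15.58%.
Via Cobalt: 83% × 36% = 29.88%.
Total: 15.58% + 29.88% = 45.46%.

45.46%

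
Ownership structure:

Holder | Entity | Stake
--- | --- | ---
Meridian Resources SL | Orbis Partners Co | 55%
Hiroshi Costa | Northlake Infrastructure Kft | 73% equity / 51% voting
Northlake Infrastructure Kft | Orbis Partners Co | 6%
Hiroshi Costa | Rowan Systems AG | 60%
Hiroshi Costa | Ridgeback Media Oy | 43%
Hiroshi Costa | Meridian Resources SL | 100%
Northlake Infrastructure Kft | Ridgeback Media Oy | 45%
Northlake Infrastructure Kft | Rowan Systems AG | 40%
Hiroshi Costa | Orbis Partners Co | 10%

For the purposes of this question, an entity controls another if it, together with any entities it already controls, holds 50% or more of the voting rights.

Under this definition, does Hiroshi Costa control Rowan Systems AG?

Yes

Hiroshi holds 51% of Northlake, so Hiroshi controls Northlake.
Northlake and Hiroshi together hold 40% + 60% = 100% of Rowan, so Hiroshi controls Rowan.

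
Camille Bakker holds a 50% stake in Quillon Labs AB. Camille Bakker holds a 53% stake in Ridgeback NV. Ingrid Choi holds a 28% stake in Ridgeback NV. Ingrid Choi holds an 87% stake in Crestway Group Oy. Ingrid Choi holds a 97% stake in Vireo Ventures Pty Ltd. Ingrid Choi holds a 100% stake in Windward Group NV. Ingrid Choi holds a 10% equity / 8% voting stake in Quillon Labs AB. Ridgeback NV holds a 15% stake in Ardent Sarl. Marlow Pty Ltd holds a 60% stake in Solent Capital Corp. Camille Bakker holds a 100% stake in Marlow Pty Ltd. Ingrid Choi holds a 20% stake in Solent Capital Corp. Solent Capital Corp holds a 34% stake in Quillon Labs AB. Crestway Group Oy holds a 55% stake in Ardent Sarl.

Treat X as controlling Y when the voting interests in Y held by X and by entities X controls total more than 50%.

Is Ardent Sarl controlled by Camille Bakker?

No

Camille holds 53% of Ridgeback, so Camille controls Ridgeback.
Camille holds 100% of Marlow, so Camille controls Marlow.
Marlow holds 60% of Solent, so Camille controls Solent.
Solent and Camille together hold 34% + 50% = 84% of Quillon, so Camille controls Quillon.
In Ardent, Camille's side holds only 15%, not > 50%.
So Camille does not control Ardent.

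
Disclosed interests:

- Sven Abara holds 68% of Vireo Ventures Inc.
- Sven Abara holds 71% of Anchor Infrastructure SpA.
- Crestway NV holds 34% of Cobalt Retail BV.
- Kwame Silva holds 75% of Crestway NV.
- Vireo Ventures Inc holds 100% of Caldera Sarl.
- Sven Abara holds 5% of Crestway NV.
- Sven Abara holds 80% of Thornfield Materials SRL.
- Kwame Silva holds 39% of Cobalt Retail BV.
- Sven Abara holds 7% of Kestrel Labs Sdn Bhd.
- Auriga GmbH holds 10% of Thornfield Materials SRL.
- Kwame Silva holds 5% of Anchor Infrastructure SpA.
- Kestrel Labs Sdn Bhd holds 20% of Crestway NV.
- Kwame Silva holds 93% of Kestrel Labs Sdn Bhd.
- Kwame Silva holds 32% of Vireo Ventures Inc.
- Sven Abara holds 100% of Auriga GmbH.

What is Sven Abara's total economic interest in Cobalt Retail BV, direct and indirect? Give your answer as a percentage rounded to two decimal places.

Sven reaches Cobalt along 2 paths.
Via Crestway: 5% × 34% = 1.7%.
Via Kestrel → Crestway: 7% × 20% × 34% = 0.476%.
Total: 1.7% + 0.476% = 2.176%.
Rounded: 2.18%.

2.18%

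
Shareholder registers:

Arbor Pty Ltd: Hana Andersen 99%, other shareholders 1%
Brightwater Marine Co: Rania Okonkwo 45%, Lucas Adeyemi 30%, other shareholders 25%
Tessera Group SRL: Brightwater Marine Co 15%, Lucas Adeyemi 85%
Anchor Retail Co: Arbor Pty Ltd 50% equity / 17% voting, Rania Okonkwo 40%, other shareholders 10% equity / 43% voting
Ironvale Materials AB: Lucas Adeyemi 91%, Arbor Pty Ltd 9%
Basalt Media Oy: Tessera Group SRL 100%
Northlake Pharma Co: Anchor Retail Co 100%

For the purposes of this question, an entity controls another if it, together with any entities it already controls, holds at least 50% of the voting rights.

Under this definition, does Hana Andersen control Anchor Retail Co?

Hana holds 99% of Arbor, so Hana controls Arbor.
In Anchor, Hana's side holds only 17%, not ≥ 50%.
So Hana does not control Anchor.

No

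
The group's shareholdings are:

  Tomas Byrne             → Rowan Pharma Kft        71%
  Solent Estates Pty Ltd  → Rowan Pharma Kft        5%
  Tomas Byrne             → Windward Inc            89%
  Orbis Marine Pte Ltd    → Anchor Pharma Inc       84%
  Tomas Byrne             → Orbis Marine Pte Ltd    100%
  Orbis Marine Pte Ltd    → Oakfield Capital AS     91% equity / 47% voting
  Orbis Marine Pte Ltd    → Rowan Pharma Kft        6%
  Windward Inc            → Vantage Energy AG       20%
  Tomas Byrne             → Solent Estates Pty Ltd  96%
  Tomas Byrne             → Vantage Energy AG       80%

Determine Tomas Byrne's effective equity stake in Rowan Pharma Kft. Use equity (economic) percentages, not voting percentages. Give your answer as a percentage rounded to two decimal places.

Tomas reaches Rowan along 3 paths.
Via Solent: 96% × 5% = 4.8%.
Via Orbis: 100% × 6% = 6%.
Direct stake: 71% = 71%.
Total: 4.8% + 6% + 71% = 81.8%.
Rounded: 81.80%.

81.80%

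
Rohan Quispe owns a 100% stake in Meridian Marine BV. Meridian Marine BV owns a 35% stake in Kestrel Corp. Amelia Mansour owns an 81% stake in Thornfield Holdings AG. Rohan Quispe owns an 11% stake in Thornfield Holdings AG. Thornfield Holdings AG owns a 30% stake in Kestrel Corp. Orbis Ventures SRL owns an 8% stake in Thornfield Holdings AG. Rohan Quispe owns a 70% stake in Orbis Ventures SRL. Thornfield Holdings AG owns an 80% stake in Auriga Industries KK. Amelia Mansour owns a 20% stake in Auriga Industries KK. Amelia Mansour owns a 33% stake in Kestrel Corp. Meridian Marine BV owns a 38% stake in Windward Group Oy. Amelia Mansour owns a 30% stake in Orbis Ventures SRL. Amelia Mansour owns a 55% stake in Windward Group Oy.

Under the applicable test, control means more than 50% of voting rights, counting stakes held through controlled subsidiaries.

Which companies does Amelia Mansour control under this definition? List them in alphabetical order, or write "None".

Auriga Industries KK, Kestrel Corp, Thornfield Holdings AG, Windward Group Oy

Amelia holds 81% of Thornfield, so Amelia controls Thornfield.
Thornfield and Amelia together hold 80% + 20% = 100% of Auriga, so Amelia controls Auriga.
Amelia and Thornfield together hold 33% + 30% = 63% of Kestrel, so Amelia controls Kestrel.
Amelia holds 55% of Windward, so Amelia controls Windward.
No other company's threshold is met.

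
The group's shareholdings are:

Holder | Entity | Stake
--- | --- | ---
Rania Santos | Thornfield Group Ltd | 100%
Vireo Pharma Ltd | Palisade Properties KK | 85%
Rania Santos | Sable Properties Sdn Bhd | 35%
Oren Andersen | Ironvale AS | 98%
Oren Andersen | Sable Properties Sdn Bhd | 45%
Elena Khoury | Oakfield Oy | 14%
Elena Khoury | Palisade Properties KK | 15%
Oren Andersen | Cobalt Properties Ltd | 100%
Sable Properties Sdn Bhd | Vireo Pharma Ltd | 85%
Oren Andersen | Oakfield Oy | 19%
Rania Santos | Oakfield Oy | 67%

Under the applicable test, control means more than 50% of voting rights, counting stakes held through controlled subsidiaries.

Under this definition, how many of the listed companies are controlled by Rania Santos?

Rania holds 67% of Oakfield, so Rania controls Oakfield.
Rania holds 100% of Thornfield, so Rania controls Thornfield.
No other company's threshold is met.
Rania controls 2 companies.

2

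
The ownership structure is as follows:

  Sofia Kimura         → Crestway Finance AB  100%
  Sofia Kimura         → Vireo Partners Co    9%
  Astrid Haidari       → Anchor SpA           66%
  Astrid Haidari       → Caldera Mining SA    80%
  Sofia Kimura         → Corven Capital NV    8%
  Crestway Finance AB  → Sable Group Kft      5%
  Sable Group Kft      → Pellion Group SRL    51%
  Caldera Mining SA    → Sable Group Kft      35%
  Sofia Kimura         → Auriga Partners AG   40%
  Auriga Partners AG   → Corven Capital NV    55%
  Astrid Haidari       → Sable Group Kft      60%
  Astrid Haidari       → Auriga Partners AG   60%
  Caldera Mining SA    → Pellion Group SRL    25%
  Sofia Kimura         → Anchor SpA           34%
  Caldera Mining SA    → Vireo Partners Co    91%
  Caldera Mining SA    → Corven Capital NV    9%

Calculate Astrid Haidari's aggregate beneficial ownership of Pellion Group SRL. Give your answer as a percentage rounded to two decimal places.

64.88%

Astrid reaches Pellion along 3 paths.
Via Caldera → Sable: 80% × 35% × 51% = 14.28%.
Via Sable: 60% × 51% = 30.6%.
Via Caldera: 80% × 25% = 20%.
Total: 14.28% + 30.6% + 20% = 64.88%.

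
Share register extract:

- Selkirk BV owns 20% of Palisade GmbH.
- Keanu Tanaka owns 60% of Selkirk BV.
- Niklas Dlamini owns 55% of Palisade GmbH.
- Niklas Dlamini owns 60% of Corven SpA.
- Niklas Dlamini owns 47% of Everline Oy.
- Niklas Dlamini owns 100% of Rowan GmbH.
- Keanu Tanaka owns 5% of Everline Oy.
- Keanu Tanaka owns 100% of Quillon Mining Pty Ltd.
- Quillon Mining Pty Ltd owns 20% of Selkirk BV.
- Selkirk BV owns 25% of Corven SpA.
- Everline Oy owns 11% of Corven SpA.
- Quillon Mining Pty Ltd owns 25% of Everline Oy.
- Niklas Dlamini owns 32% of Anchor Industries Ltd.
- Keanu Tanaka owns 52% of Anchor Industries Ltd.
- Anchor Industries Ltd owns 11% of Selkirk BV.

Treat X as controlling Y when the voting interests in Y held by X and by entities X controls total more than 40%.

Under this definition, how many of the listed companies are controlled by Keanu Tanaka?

Keanu holds 100% of Quillon, so Keanu controls Quillon.
Keanu holds 52% of Anchor, so Keanu controls Anchor.
Keanu and Quillon and Anchor together hold 60% + 20% + 11% = 91% of Selkirk, so Keanu controls Selkirk.
No other company's threshold is met.
Keanu controls 3 companies.

3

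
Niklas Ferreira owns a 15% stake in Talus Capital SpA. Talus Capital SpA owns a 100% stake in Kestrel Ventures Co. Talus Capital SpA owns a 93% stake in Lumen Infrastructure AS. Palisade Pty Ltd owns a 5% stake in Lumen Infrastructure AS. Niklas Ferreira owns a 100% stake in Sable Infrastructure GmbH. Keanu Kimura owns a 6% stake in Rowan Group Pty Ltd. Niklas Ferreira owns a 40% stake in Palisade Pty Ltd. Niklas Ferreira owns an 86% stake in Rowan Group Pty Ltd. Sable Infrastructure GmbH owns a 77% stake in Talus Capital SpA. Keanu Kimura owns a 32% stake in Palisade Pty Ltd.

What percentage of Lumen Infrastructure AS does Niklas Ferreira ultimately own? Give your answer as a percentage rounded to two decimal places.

Niklas reaches Lumen along 3 paths.
Via Talus: 15% × 93% = 13.95%.
Via Sable → Talus: 100% × 77% × 93% = 71.61%.
Via Palisade: 40% × 5% = 2%.
Total: 13.95% + 71.61% + 2% = 87.56%.

87.56%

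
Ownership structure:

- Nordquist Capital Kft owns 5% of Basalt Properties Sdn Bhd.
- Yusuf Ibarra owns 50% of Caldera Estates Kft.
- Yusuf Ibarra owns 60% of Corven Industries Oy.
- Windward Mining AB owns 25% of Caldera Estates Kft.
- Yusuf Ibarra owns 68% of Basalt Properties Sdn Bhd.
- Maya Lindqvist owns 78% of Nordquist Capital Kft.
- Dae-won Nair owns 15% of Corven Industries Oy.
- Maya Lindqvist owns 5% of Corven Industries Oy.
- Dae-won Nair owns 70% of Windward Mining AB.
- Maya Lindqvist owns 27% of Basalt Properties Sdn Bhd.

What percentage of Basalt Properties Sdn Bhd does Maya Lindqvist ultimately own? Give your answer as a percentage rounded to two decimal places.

Maya reaches Basalt along 2 paths.
Direct stake: 27% = 27%.
Via Nordquist: 78% × 5% = 3.9%.
Total: 27% + 3.9% = 30.9%.
Rounded: 30.90%.

30.90%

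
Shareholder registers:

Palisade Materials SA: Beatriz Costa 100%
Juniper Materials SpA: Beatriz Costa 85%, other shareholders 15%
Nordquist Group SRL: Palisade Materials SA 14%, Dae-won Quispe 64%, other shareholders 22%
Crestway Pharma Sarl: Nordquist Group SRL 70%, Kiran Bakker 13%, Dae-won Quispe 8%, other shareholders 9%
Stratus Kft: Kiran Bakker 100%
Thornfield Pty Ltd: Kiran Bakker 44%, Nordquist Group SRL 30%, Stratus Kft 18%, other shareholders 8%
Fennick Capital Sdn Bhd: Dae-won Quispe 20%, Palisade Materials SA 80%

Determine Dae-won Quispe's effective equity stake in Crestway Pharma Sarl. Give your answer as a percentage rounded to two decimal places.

Dae-won reaches Crestway along 2 paths.
Via Nordquist: 64% × 70% = 44.8%.
Direct stake: 8% = 8%.
Total: 44.8% + 8% = 52.8%.
Rounded: 52.80%.

52.80%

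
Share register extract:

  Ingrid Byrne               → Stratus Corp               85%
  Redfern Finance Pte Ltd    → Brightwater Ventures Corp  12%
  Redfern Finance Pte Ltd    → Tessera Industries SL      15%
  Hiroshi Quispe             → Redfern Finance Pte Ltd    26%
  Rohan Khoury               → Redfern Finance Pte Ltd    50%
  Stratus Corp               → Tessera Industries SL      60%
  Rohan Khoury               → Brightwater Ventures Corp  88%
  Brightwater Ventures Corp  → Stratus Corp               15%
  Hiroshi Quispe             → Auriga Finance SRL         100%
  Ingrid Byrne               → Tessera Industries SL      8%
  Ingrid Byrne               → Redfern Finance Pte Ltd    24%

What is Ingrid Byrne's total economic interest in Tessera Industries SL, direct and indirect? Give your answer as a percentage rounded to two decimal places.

Ingrid reaches Tessera along 4 paths.
Via Stratus: 85% × 60% = 51%.
Via Redfern → Brightwater → Stratus: 24% × 12% × 15% × 60% = 0.2592%.
Direct stake: 8% = 8%.
Via Redfern: 24% × 15% = 3.6%.
Total: 51% + 0.2592% + 8% + 3.6% = 62.8592%.
Rounded: 62.86%.

62.86%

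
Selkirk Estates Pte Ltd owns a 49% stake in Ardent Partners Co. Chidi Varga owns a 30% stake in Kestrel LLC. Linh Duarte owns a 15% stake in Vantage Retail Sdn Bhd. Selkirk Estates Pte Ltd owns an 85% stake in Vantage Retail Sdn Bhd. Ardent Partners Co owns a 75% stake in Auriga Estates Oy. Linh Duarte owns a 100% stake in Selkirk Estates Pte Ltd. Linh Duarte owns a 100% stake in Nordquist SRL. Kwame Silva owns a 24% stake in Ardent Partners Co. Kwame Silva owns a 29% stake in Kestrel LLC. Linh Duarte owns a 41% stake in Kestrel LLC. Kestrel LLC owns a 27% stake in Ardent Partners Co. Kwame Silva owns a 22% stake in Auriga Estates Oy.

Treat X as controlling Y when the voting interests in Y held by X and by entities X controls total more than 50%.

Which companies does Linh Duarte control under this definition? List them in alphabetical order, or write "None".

Linh holds 100% of Selkirk, so Linh controls Selkirk.
Linh holds 100% of Nordquist, so Linh controls Nordquist.
Linh and Selkirk together hold 15% + 85% = 100% of Vantage, so Linh controls Vantage.
No other company's threshold is met.

Nordquist SRL, Selkirk Estates Pte Ltd, Vantage Retail Sdn Bhd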